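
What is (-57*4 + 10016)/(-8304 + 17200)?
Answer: 2447/2224 ≈ 1.1003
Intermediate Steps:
(-57*4 + 10016)/(-8304 + 17200) = (-228 + 10016)/8896 = 9788*(1/8896) = 2447/2224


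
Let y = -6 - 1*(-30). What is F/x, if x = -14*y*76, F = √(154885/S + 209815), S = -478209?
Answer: -5*√1919249097351522/12211545024 ≈ -0.017938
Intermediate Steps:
y = 24 (y = -6 + 30 = 24)
F = 5*√1919249097351522/478209 (F = √(154885/(-478209) + 209815) = √(154885*(-1/478209) + 209815) = √(-154885/478209 + 209815) = √(100335266450/478209) = 5*√1919249097351522/478209 ≈ 458.06)
x = -25536 (x = -14*24*76 = -336*76 = -25536)
F/x = (5*√1919249097351522/478209)/(-25536) = (5*√1919249097351522/478209)*(-1/25536) = -5*√1919249097351522/12211545024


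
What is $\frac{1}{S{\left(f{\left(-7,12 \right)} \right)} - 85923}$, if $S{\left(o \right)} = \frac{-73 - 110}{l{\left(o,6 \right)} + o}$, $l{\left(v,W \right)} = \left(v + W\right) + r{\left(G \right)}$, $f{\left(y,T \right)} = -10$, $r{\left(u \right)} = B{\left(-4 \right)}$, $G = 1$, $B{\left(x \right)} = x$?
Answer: $- \frac{6}{515477} \approx -1.164 \cdot 10^{-5}$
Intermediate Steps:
$r{\left(u \right)} = -4$
$l{\left(v,W \right)} = -4 + W + v$ ($l{\left(v,W \right)} = \left(v + W\right) - 4 = \left(W + v\right) - 4 = -4 + W + v$)
$S{\left(o \right)} = - \frac{183}{2 + 2 o}$ ($S{\left(o \right)} = \frac{-73 - 110}{\left(-4 + 6 + o\right) + o} = - \frac{183}{\left(2 + o\right) + o} = - \frac{183}{2 + 2 o}$)
$\frac{1}{S{\left(f{\left(-7,12 \right)} \right)} - 85923} = \frac{1}{- \frac{183}{2 + 2 \left(-10\right)} - 85923} = \frac{1}{- \frac{183}{2 - 20} - 85923} = \frac{1}{- \frac{183}{-18} - 85923} = \frac{1}{\left(-183\right) \left(- \frac{1}{18}\right) - 85923} = \frac{1}{\frac{61}{6} - 85923} = \frac{1}{- \frac{515477}{6}} = - \frac{6}{515477}$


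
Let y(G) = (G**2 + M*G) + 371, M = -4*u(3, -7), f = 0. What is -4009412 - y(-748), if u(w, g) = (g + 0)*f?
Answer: -4569287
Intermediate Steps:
u(w, g) = 0 (u(w, g) = (g + 0)*0 = g*0 = 0)
M = 0 (M = -4*0 = 0)
y(G) = 371 + G**2 (y(G) = (G**2 + 0*G) + 371 = (G**2 + 0) + 371 = G**2 + 371 = 371 + G**2)
-4009412 - y(-748) = -4009412 - (371 + (-748)**2) = -4009412 - (371 + 559504) = -4009412 - 1*559875 = -4009412 - 559875 = -4569287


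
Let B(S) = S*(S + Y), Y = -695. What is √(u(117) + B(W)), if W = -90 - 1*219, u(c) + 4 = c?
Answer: √310349 ≈ 557.09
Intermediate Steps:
u(c) = -4 + c
W = -309 (W = -90 - 219 = -309)
B(S) = S*(-695 + S) (B(S) = S*(S - 695) = S*(-695 + S))
√(u(117) + B(W)) = √((-4 + 117) - 309*(-695 - 309)) = √(113 - 309*(-1004)) = √(113 + 310236) = √310349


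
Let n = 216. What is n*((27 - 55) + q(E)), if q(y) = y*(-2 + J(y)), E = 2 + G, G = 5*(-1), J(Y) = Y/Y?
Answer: -5400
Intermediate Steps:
J(Y) = 1
G = -5
E = -3 (E = 2 - 5 = -3)
q(y) = -y (q(y) = y*(-2 + 1) = y*(-1) = -y)
n*((27 - 55) + q(E)) = 216*((27 - 55) - 1*(-3)) = 216*(-28 + 3) = 216*(-25) = -5400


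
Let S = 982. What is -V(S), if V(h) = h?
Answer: -982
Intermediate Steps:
-V(S) = -1*982 = -982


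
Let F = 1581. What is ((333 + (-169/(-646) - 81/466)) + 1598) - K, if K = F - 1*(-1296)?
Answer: -71188407/75259 ≈ -945.91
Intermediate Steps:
K = 2877 (K = 1581 - 1*(-1296) = 1581 + 1296 = 2877)
((333 + (-169/(-646) - 81/466)) + 1598) - K = ((333 + (-169/(-646) - 81/466)) + 1598) - 1*2877 = ((333 + (-169*(-1/646) - 81*1/466)) + 1598) - 2877 = ((333 + (169/646 - 81/466)) + 1598) - 2877 = ((333 + 6607/75259) + 1598) - 2877 = (25067854/75259 + 1598) - 2877 = 145331736/75259 - 2877 = -71188407/75259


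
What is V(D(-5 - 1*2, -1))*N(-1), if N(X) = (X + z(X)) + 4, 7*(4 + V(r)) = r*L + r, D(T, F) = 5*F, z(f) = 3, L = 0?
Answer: -198/7 ≈ -28.286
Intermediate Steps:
V(r) = -4 + r/7 (V(r) = -4 + (r*0 + r)/7 = -4 + (0 + r)/7 = -4 + r/7)
N(X) = 7 + X (N(X) = (X + 3) + 4 = (3 + X) + 4 = 7 + X)
V(D(-5 - 1*2, -1))*N(-1) = (-4 + (5*(-1))/7)*(7 - 1) = (-4 + (1/7)*(-5))*6 = (-4 - 5/7)*6 = -33/7*6 = -198/7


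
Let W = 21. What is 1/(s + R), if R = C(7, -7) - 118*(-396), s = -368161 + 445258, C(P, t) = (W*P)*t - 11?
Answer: 1/122785 ≈ 8.1443e-6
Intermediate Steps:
C(P, t) = -11 + 21*P*t (C(P, t) = (21*P)*t - 11 = 21*P*t - 11 = -11 + 21*P*t)
s = 77097
R = 45688 (R = (-11 + 21*7*(-7)) - 118*(-396) = (-11 - 1029) + 46728 = -1040 + 46728 = 45688)
1/(s + R) = 1/(77097 + 45688) = 1/122785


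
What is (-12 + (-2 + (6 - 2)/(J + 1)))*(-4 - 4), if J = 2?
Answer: 304/3 ≈ 101.33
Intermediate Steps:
(-12 + (-2 + (6 - 2)/(J + 1)))*(-4 - 4) = (-12 + (-2 + (6 - 2)/(2 + 1)))*(-4 - 4) = (-12 + (-2 + 4/3))*(-8) = (-12 - ⅔)*(-8) = -38/3*(-8) = 304/3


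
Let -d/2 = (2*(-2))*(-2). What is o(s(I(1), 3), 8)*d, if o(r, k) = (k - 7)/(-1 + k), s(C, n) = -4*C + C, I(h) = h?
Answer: -16/7 ≈ -2.2857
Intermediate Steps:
s(C, n) = -3*C
o(r, k) = (-7 + k)/(-1 + k)
d = -16 (d = -2*2*(-2)*(-2) = -(-8)*(-2) = -2*8 = -16)
o(s(I(1), 3), 8)*d = ((-7 + 8)/(-1 + 8))*(-16) = (1/7)*(-16) = -16/7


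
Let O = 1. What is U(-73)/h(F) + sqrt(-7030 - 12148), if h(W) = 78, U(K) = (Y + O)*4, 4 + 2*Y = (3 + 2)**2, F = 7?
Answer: 23/39 + I*sqrt(19178) ≈ 0.58974 + 138.48*I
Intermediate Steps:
Y = 21/2 (Y = -2 + (3 + 2)**2/2 = -2 + (1/2)*5**2 = -2 + (1/2)*25 = -2 + 25/2 = 21/2 ≈ 10.500)
U(K) = 46 (U(K) = (21/2 + 1)*4 = (23/2)*4 = 46)
U(-73)/h(F) + sqrt(-7030 - 12148) = 46/78 + sqrt(-7030 - 12148) = 46*(1/78) + sqrt(-19178) = 23/39 + I*sqrt(19178)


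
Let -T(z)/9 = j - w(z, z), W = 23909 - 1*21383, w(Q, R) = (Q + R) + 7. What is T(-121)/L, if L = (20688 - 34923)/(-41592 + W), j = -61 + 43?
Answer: -25431966/4745 ≈ -5359.7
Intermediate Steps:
w(Q, R) = 7 + Q + R
j = -18
W = 2526 (W = 23909 - 21383 = 2526)
T(z) = 225 + 18*z (T(z) = -9*(-18 - (7 + z + z)) = -9*(-18 - (7 + 2*z)) = -9*(-18 + (-7 - 2*z)) = -9*(-25 - 2*z) = 225 + 18*z)
L = 4745/13022 (L = (20688 - 34923)/(-41592 + 2526) = -14235/(-39066) = -14235*(-1/39066) = 4745/13022 ≈ 0.36438)
T(-121)/L = (225 + 18*(-121))/(4745/13022) = (225 - 2178)*(13022/4745) = -1953*13022/4745 = -25431966/4745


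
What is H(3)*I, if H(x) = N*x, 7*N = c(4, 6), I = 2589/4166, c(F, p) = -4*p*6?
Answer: -559224/14581 ≈ -38.353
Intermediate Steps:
c(F, p) = -24*p
I = 2589/4166 (I = 2589*(1/4166) = 2589/4166 ≈ 0.62146)
N = -144/7 (N = (-24*6)/7 = (⅐)*(-144) = -144/7 ≈ -20.571)
H(x) = -144*x/7
H(3)*I = -144/7*3*(2589/4166) = -432/7*2589/4166 = -559224/14581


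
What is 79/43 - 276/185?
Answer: 2747/7955 ≈ 0.34532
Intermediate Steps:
79/43 - 276/185 = 2747/7955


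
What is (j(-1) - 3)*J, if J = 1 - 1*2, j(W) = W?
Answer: 4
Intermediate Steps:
J = -1 (J = 1 - 2 = -1)
(j(-1) - 3)*J = (-1 - 3)*(-1) = -4*(-1) = 4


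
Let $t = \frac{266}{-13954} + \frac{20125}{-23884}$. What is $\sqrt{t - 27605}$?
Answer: $\frac{i \sqrt{3911080970547166271}}{11902762} \approx 166.15 i$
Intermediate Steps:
$t = - \frac{20512671}{23805524}$ ($t = 266 \left(- \frac{1}{13954}\right) + 20125 \left(- \frac{1}{23884}\right) = - \frac{133}{6977} - \frac{2875}{3412} = - \frac{20512671}{23805524} \approx -0.86168$)
$\sqrt{t - 27605} = \sqrt{- \frac{20512671}{23805524} - 27605} = \sqrt{- \frac{657172002691}{23805524}} = \frac{i \sqrt{3911080970547166271}}{11902762}$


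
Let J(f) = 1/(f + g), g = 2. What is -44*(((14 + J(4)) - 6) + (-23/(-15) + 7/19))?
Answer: -42086/95 ≈ -443.01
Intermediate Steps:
J(f) = 1/(2 + f) (J(f) = 1/(f + 2) = 1/(2 + f))
-44*(((14 + J(4)) - 6) + (-23/(-15) + 7/19)) = -44*(((14 + 1/(2 + 4)) - 6) + (-23/(-15) + 7/19)) = -44*(((14 + 1/6) - 6) + (-23*(-1/15) + 7*(1/19))) = -44*(((14 + ⅙) - 6) + (23/15 + 7/19)) = -44*((85/6 - 6) + 542/285) = -44*(49/6 + 542/285) = -44*1913/190 = -42086/95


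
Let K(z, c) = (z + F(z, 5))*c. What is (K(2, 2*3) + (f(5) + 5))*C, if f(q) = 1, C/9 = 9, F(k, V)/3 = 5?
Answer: 8748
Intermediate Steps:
F(k, V) = 15 (F(k, V) = 3*5 = 15)
C = 81 (C = 9*9 = 81)
K(z, c) = c*(15 + z) (K(z, c) = (z + 15)*c = (15 + z)*c = c*(15 + z))
(K(2, 2*3) + (f(5) + 5))*C = ((2*3)*(15 + 2) + (1 + 5))*81 = (6*17 + 6)*81 = (102 + 6)*81 = 108*81 = 8748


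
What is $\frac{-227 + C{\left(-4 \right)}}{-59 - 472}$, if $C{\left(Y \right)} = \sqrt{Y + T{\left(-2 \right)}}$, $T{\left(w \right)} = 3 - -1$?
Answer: $\frac{227}{531} \approx 0.4275$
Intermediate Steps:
$T{\left(w \right)} = 4$ ($T{\left(w \right)} = 3 + 1 = 4$)
$C{\left(Y \right)} = \sqrt{4 + Y}$ ($C{\left(Y \right)} = \sqrt{Y + 4} = \sqrt{4 + Y}$)
$\frac{-227 + C{\left(-4 \right)}}{-59 - 472} = \frac{-227 + \sqrt{4 - 4}}{-59 - 472} = \frac{-227 + \sqrt{0}}{-531} = \left(-227 + 0\right) \left(- \frac{1}{531}\right) = \left(-227\right) \left(- \frac{1}{531}\right) = \frac{227}{531}$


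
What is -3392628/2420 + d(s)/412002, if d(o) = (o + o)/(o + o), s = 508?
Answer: -349442379709/249261210 ≈ -1401.9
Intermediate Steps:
d(o) = 1 (d(o) = (2*o)/((2*o)) = (2*o)*(1/(2*o)) = 1)
-3392628/2420 + d(s)/412002 = -3392628/2420 + 1/412002 = -3392628*1/2420 + 1*(1/412002) = -848157/605 + 1/412002 = -349442379709/249261210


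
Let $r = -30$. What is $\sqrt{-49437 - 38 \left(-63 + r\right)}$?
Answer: $i \sqrt{45903} \approx 214.25 i$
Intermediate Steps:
$\sqrt{-49437 - 38 \left(-63 + r\right)} = \sqrt{-49437 - 38 \left(-63 - 30\right)} = \sqrt{-49437 - -3534} = \sqrt{-49437 + 3534} = \sqrt{-45903} = i \sqrt{45903}$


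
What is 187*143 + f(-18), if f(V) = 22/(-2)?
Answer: 26730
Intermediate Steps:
f(V) = -11 (f(V) = 22*(-1/2) = -11)
187*143 + f(-18) = 187*143 - 11 = 26741 - 11 = 26730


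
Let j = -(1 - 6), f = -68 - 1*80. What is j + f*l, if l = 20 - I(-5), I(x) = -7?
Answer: -3991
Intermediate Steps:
l = 27 (l = 20 - 1*(-7) = 20 + 7 = 27)
f = -148 (f = -68 - 80 = -148)
j = 5 (j = -1*(-5) = 5)
j + f*l = 5 - 148*27 = 5 - 3996 = -3991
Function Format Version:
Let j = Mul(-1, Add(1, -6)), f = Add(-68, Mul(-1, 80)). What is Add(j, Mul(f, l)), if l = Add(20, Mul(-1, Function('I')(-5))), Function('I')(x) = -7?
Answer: -3991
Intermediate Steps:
l = 27 (l = Add(20, Mul(-1, -7)) = Add(20, 7) = 27)
f = -148 (f = Add(-68, -80) = -148)
j = 5 (j = Mul(-1, -5) = 5)
Add(j, Mul(f, l)) = Add(5, Mul(-148, 27)) = Add(5, -3996) = -3991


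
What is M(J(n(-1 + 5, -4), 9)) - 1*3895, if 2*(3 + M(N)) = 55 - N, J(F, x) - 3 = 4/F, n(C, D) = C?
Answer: -7745/2 ≈ -3872.5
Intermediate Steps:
J(F, x) = 3 + 4/F
M(N) = 49/2 - N/2 (M(N) = -3 + (55 - N)/2 = -3 + (55/2 - N/2) = 49/2 - N/2)
M(J(n(-1 + 5, -4), 9)) - 1*3895 = (49/2 - (3 + 4/(-1 + 5))/2) - 1*3895 = (49/2 - (3 + 4/4)/2) - 3895 = (49/2 - (3 + 4*(1/4))/2) - 3895 = (49/2 - (3 + 1)/2) - 3895 = (49/2 - 1/2*4) - 3895 = (49/2 - 2) - 3895 = 45/2 - 3895 = -7745/2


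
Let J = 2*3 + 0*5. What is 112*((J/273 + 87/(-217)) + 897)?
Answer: 40469888/403 ≈ 1.0042e+5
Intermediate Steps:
J = 6 (J = 6 + 0 = 6)
112*((J/273 + 87/(-217)) + 897) = 112*((6/273 + 87/(-217)) + 897) = 112*((6*(1/273) + 87*(-1/217)) + 897) = 112*((2/91 - 87/217) + 897) = 112*(-1069/2821 + 897) = 112*(2529368/2821) = 40469888/403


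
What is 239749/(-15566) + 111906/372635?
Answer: -87596939819/5800436410 ≈ -15.102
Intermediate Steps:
239749/(-15566) + 111906/372635 = 239749*(-1/15566) + 111906*(1/372635) = -239749/15566 + 111906/372635 = -87596939819/5800436410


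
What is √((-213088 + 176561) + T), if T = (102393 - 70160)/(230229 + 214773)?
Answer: 7*I*√147618568356258/445002 ≈ 191.12*I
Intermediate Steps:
T = 32233/445002 ≈ 0.072433
√((-213088 + 176561) + T) = √((-213088 + 176561) + 32233/445002) = √(-36527 + 32233/445002) = √(-16254555821/445002) = 7*I*√147618568356258/445002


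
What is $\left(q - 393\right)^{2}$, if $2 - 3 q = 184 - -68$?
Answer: $\frac{2042041}{9} \approx 2.2689 \cdot 10^{5}$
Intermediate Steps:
$q = - \frac{250}{3}$ ($q = \frac{2}{3} - \frac{184 - -68}{3} = \frac{2}{3} - \frac{184 + 68}{3} = \frac{2}{3} - 84 = - \frac{250}{3} \approx -83.333$)
$\left(q - 393\right)^{2} = \left(- \frac{250}{3} - 393\right)^{2} = \left(- \frac{1429}{3}\right)^{2} = \frac{2042041}{9}$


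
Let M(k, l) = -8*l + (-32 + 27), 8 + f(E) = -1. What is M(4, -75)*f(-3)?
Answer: -5355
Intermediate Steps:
f(E) = -9 (f(E) = -8 - 1 = -9)
M(k, l) = -5 - 8*l (M(k, l) = -8*l - 5 = -5 - 8*l)
M(4, -75)*f(-3) = (-5 - 8*(-75))*(-9) = (-5 + 600)*(-9) = 595*(-9) = -5355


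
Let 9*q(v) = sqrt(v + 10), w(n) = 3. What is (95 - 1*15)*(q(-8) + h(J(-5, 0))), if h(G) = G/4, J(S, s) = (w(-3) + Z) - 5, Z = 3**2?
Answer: 140 + 80*sqrt(2)/9 ≈ 152.57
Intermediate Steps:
Z = 9
J(S, s) = 7 (J(S, s) = (3 + 9) - 5 = 12 - 5 = 7)
h(G) = G/4 (h(G) = G*(1/4) = G/4)
q(v) = sqrt(10 + v)/9 (q(v) = sqrt(v + 10)/9 = sqrt(10 + v)/9)
(95 - 1*15)*(q(-8) + h(J(-5, 0))) = (95 - 1*15)*(sqrt(10 - 8)/9 + (1/4)*7) = (95 - 15)*(sqrt(2)/9 + 7/4) = 80*(7/4 + sqrt(2)/9) = 140 + 80*sqrt(2)/9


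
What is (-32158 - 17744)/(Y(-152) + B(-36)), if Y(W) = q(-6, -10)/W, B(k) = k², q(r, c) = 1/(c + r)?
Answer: -121361664/3151873 ≈ -38.505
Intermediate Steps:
Y(W) = -1/(16*W) (Y(W) = 1/((-10 - 6)*W) = 1/((-16)*W) = -1/(16*W))
(-32158 - 17744)/(Y(-152) + B(-36)) = (-32158 - 17744)/(-1/16/(-152) + (-36)²) = -49902/(-1/16*(-1/152) + 1296) = -49902/(1/2432 + 1296) = -49902/3151873/2432 = -49902*2432/3151873 = -121361664/3151873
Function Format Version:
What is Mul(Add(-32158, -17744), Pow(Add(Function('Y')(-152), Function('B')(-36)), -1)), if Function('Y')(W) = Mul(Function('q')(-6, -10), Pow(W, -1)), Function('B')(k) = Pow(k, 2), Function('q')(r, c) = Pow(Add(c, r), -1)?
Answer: Rational(-121361664, 3151873) ≈ -38.505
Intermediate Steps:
Function('Y')(W) = Mul(Rational(-1, 16), Pow(W, -1)) (Function('Y')(W) = Mul(Pow(Add(-10, -6), -1), Pow(W, -1)) = Mul(Pow(-16, -1), Pow(W, -1)) = Mul(Rational(-1, 16), Pow(W, -1)))
Mul(Add(-32158, -17744), Pow(Add(Function('Y')(-152), Function('B')(-36)), -1)) = Mul(Add(-32158, -17744), Pow(Add(Mul(Rational(-1, 16), Pow(-152, -1)), Pow(-36, 2)), -1)) = Mul(-49902, Pow(Add(Mul(Rational(-1, 16), Rational(-1, 152)), 1296), -1)) = Mul(-49902, Pow(Add(Rational(1, 2432), 1296), -1)) = Mul(-49902, Pow(Rational(3151873, 2432), -1)) = Mul(-49902, Rational(2432, 3151873)) = Rational(-121361664, 3151873)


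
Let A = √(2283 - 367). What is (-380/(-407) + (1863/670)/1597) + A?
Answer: 407354441/435485930 + 2*√479 ≈ 44.708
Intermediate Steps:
A = 2*√479 (A = √1916 = 2*√479 ≈ 43.772)
(-380/(-407) + (1863/670)/1597) + A = (-380/(-407) + (1863/670)/1597) + 2*√479 = (-380*(-1/407) + (1863*(1/670))*(1/1597)) + 2*√479 = (380/407 + (1863/670)*(1/1597)) + 2*√479 = (380/407 + 1863/1069990) + 2*√479 = 407354441/435485930 + 2*√479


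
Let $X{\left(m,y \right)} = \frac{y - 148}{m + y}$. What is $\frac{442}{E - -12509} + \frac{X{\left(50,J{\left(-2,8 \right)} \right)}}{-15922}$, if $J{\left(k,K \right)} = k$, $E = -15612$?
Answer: $- \frac{56222617}{395247728} \approx -0.14225$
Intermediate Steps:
$X{\left(m,y \right)} = \frac{-148 + y}{m + y}$
$\frac{442}{E - -12509} + \frac{X{\left(50,J{\left(-2,8 \right)} \right)}}{-15922} = \frac{442}{-15612 - -12509} + \frac{\frac{1}{50 - 2} \left(-148 - 2\right)}{-15922} = \frac{442}{-15612 + 12509} + \frac{1}{48} \left(-150\right) \left(- \frac{1}{15922}\right) = \frac{442}{-3103} + \frac{1}{48} \left(-150\right) \left(- \frac{1}{15922}\right) = 442 \left(- \frac{1}{3103}\right) - - \frac{25}{127376} = - \frac{442}{3103} + \frac{25}{127376} = - \frac{56222617}{395247728}$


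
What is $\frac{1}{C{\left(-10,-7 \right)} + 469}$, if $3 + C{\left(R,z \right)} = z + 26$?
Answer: $\frac{1}{485} \approx 0.0020619$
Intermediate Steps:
$C{\left(R,z \right)} = 23 + z$ ($C{\left(R,z \right)} = -3 + \left(z + 26\right) = -3 + \left(26 + z\right) = 23 + z$)
$\frac{1}{C{\left(-10,-7 \right)} + 469} = \frac{1}{\left(23 - 7\right) + 469} = \frac{1}{16 + 469} = \frac{1}{485}$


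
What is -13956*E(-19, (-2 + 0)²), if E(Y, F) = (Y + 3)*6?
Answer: 1339776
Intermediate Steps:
E(Y, F) = 18 + 6*Y (E(Y, F) = (3 + Y)*6 = 18 + 6*Y)
-13956*E(-19, (-2 + 0)²) = -13956*(18 + 6*(-19)) = -13956*(18 - 114) = -13956*(-96) = 1339776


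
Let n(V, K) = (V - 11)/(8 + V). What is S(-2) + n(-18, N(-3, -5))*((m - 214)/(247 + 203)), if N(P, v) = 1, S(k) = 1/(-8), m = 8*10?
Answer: -8897/9000 ≈ -0.98856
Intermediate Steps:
m = 80
S(k) = -1/8
n(V, K) = (-11 + V)/(8 + V)
S(-2) + n(-18, N(-3, -5))*((m - 214)/(247 + 203)) = -1/8 + ((-11 - 18)/(8 - 18))*((80 - 214)/(247 + 203)) = -1/8 + (-29/(-10))*(-134/450) = -1/8 + (-1/10*(-29))*(-134*1/450) = -1/8 + (29/10)*(-67/225) = -1/8 - 1943/2250 = -8897/9000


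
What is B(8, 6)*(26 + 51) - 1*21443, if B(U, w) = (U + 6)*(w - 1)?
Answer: -16053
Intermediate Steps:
B(U, w) = (-1 + w)*(6 + U) (B(U, w) = (6 + U)*(-1 + w) = (-1 + w)*(6 + U))
B(8, 6)*(26 + 51) - 1*21443 = (-6 - 1*8 + 6*6 + 8*6)*(26 + 51) - 1*21443 = (-6 - 8 + 36 + 48)*77 - 21443 = 70*77 - 21443 = 5390 - 21443 = -16053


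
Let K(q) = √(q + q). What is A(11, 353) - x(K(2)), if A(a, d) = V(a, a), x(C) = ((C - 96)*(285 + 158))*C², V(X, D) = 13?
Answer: 166581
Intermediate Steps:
K(q) = √2*√q (K(q) = √(2*q) = √2*√q)
x(C) = C²*(-42528 + 443*C) (x(C) = ((-96 + C)*443)*C² = (-42528 + 443*C)*C² = C²*(-42528 + 443*C))
A(a, d) = 13
A(11, 353) - x(K(2)) = 13 - 443*(√2*√2)²*(-96 + √2*√2) = 13 - 443*2²*(-96 + 2) = 13 - 443*4*(-94) = 13 - 1*(-166568) = 13 + 166568 = 166581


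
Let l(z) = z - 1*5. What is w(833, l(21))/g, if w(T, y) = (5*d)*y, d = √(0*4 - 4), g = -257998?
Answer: -80*I/128999 ≈ -0.00062016*I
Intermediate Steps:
l(z) = -5 + z (l(z) = z - 5 = -5 + z)
d = 2*I (d = √(0 - 4) = √(-4) = 2*I ≈ 2.0*I)
w(T, y) = 10*I*y (w(T, y) = (5*(2*I))*y = (10*I)*y = 10*I*y)
w(833, l(21))/g = (10*I*(-5 + 21))/(-257998) = (10*I*16)*(-1/257998) = (160*I)*(-1/257998) = -80*I/128999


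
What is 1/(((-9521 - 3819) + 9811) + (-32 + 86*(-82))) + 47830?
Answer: 507619789/10613 ≈ 47830.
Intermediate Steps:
1/(((-9521 - 3819) + 9811) + (-32 + 86*(-82))) + 47830 = 1/((-13340 + 9811) + (-32 - 7052)) + 47830 = 1/(-3529 - 7084) + 47830 = 1/(-10613) + 47830 = -1/10613 + 47830 = 507619789/10613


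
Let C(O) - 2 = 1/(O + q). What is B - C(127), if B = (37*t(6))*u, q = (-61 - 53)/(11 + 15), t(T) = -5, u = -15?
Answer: 4420149/1594 ≈ 2773.0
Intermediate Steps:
q = -57/13 (q = -114/26 = -114*1/26 = -57/13 ≈ -4.3846)
B = 2775 (B = (37*(-5))*(-15) = -185*(-15) = 2775)
C(O) = 2 + 1/(-57/13 + O) (C(O) = 2 + 1/(O - 57/13) = 2 + 1/(-57/13 + O))
B - C(127) = 2775 - (-101 + 26*127)/(-57 + 13*127) = 2775 - (-101 + 3302)/(-57 + 1651) = 2775 - 3201/1594 = 4420149/1594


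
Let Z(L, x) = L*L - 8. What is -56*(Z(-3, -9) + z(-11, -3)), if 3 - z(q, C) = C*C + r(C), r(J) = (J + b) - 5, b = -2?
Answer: -280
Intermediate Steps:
r(J) = -7 + J (r(J) = (J - 2) - 5 = (-2 + J) - 5 = -7 + J)
z(q, C) = 10 - C - C**2 (z(q, C) = 3 - (C*C + (-7 + C)) = 3 - (C**2 + (-7 + C)) = 3 - (-7 + C + C**2) = 3 + (7 - C - C**2) = 10 - C - C**2)
Z(L, x) = -8 + L**2 (Z(L, x) = L**2 - 8 = -8 + L**2)
-56*(Z(-3, -9) + z(-11, -3)) = -56*((-8 + (-3)**2) + (10 - 1*(-3) - 1*(-3)**2)) = -56*((-8 + 9) + (10 + 3 - 1*9)) = -56*(1 + (10 + 3 - 9)) = -56*(1 + 4) = -56*5 = -280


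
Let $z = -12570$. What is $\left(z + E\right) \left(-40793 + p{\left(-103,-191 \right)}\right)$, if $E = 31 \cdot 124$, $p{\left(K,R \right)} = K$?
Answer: $356858496$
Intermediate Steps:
$E = 3844$
$\left(z + E\right) \left(-40793 + p{\left(-103,-191 \right)}\right) = \left(-12570 + 3844\right) \left(-40793 - 103\right) = \left(-8726\right) \left(-40896\right) = 356858496$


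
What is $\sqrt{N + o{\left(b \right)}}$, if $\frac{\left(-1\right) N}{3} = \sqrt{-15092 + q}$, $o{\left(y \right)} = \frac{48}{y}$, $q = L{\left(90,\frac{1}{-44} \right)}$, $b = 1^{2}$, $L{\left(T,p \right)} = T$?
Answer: $\sqrt{48 - 3 i \sqrt{15002}} \approx 14.467 - 12.7 i$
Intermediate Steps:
$b = 1$
$q = 90$
$N = - 3 i \sqrt{15002}$ ($N = - 3 \sqrt{-15092 + 90} = - 3 \sqrt{-15002} = - 3 i \sqrt{15002} \approx - 367.45 i$)
$\sqrt{N + o{\left(b \right)}} = \sqrt{- 3 i \sqrt{15002} + \frac{48}{1}} = \sqrt{- 3 i \sqrt{15002} + 48 \cdot 1} = \sqrt{- 3 i \sqrt{15002} + 48} = \sqrt{48 - 3 i \sqrt{15002}}$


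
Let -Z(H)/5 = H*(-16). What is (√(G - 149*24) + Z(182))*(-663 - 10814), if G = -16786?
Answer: -167105120 - 11477*I*√20362 ≈ -1.6711e+8 - 1.6377e+6*I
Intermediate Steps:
Z(H) = 80*H (Z(H) = -5*H*(-16) = -(-80)*H = 80*H)
(√(G - 149*24) + Z(182))*(-663 - 10814) = (√(-16786 - 149*24) + 80*182)*(-663 - 10814) = (√(-16786 - 3576) + 14560)*(-11477) = (√(-20362) + 14560)*(-11477) = (I*√20362 + 14560)*(-11477) = (14560 + I*√20362)*(-11477) = -167105120 - 11477*I*√20362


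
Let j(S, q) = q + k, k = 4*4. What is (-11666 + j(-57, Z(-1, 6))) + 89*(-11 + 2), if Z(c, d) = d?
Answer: -12445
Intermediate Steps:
k = 16
j(S, q) = 16 + q (j(S, q) = q + 16 = 16 + q)
(-11666 + j(-57, Z(-1, 6))) + 89*(-11 + 2) = (-11666 + (16 + 6)) + 89*(-11 + 2) = (-11666 + 22) + 89*(-9) = -11644 - 801 = -12445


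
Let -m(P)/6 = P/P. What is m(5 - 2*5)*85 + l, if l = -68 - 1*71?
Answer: -649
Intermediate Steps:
m(P) = -6 (m(P) = -6*P/P = -6*1 = -6)
l = -139 (l = -68 - 71 = -139)
m(5 - 2*5)*85 + l = -6*85 - 139 = -510 - 139 = -649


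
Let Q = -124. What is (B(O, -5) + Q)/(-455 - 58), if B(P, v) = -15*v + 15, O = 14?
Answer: 34/513 ≈ 0.066277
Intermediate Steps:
B(P, v) = 15 - 15*v
(B(O, -5) + Q)/(-455 - 58) = ((15 - 15*(-5)) - 124)/(-455 - 58) = ((15 + 75) - 124)/(-513) = (90 - 124)*(-1/513) = -34*(-1/513) = 34/513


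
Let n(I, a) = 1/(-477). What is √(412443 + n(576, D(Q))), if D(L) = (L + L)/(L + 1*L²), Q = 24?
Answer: √10426971430/159 ≈ 642.22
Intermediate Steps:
D(L) = 2*L/(L + L²) (D(L) = (2*L)/(L + L²) = 2*L/(L + L²))
n(I, a) = -1/477
√(412443 + n(576, D(Q))) = √(412443 - 1/477) = √(196735310/477) = √10426971430/159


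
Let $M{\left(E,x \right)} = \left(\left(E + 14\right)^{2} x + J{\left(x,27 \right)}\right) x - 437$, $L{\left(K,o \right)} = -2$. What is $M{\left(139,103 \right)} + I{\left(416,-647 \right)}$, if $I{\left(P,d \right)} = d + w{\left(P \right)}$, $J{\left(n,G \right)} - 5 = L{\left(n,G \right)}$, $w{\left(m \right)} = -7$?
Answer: $248345299$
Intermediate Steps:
$J{\left(n,G \right)} = 3$ ($J{\left(n,G \right)} = 5 - 2 = 3$)
$I{\left(P,d \right)} = -7 + d$ ($I{\left(P,d \right)} = d - 7 = -7 + d$)
$M{\left(E,x \right)} = -437 + x \left(3 + x \left(14 + E\right)^{2}\right)$ ($M{\left(E,x \right)} = \left(\left(E + 14\right)^{2} x + 3\right) x - 437 = \left(\left(14 + E\right)^{2} x + 3\right) x - 437 = \left(x \left(14 + E\right)^{2} + 3\right) x - 437 = \left(3 + x \left(14 + E\right)^{2}\right) x - 437 = x \left(3 + x \left(14 + E\right)^{2}\right) - 437 = -437 + x \left(3 + x \left(14 + E\right)^{2}\right)$)
$M{\left(139,103 \right)} + I{\left(416,-647 \right)} = \left(-437 + 3 \cdot 103 + 103^{2} \left(14 + 139\right)^{2}\right) - 654 = \left(-437 + 309 + 10609 \cdot 153^{2}\right) - 654 = \left(-437 + 309 + 10609 \cdot 23409\right) - 654 = \left(-437 + 309 + 248346081\right) - 654 = 248345953 - 654 = 248345299$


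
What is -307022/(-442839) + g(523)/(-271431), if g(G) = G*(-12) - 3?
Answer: 9568430507/13355581401 ≈ 0.71644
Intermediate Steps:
g(G) = -3 - 12*G (g(G) = -12*G - 3 = -3 - 12*G)
-307022/(-442839) + g(523)/(-271431) = -307022/(-442839) + (-3 - 12*523)/(-271431) = -307022*(-1/442839) + (-3 - 6276)*(-1/271431) = 307022/442839 - 6279*(-1/271431) = 307022/442839 + 2093/90477 = 9568430507/13355581401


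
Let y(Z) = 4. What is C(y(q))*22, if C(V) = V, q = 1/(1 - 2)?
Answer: 88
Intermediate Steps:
q = -1 (q = 1/(-1) = -1)
C(y(q))*22 = 4*22 = 88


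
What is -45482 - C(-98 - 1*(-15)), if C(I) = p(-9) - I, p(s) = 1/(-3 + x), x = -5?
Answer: -364519/8 ≈ -45565.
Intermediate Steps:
p(s) = -⅛ (p(s) = 1/(-3 - 5) = 1/(-8) = -⅛)
C(I) = -⅛ - I
-45482 - C(-98 - 1*(-15)) = -45482 - (-⅛ - (-98 - 1*(-15))) = -45482 - (-⅛ - (-98 + 15)) = -45482 - (-⅛ - 1*(-83)) = -45482 - (-⅛ + 83) = -45482 - 1*663/8 = -45482 - 663/8 = -364519/8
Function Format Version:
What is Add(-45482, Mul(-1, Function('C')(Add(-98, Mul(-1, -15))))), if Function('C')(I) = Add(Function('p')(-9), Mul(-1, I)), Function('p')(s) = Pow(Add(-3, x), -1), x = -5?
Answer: Rational(-364519, 8) ≈ -45565.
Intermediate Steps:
Function('p')(s) = Rational(-1, 8) (Function('p')(s) = Pow(Add(-3, -5), -1) = Pow(-8, -1) = Rational(-1, 8))
Function('C')(I) = Add(Rational(-1, 8), Mul(-1, I))
Add(-45482, Mul(-1, Function('C')(Add(-98, Mul(-1, -15))))) = Add(-45482, Mul(-1, Add(Rational(-1, 8), Mul(-1, Add(-98, Mul(-1, -15)))))) = Add(-45482, Mul(-1, Add(Rational(-1, 8), Mul(-1, Add(-98, 15))))) = Add(-45482, Mul(-1, Add(Rational(-1, 8), Mul(-1, -83)))) = Add(-45482, Mul(-1, Add(Rational(-1, 8), 83))) = Add(-45482, Mul(-1, Rational(663, 8))) = Add(-45482, Rational(-663, 8)) = Rational(-364519, 8)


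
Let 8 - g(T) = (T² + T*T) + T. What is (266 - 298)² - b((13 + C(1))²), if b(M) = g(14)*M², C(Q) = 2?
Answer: 20149774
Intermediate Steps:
g(T) = 8 - T - 2*T² (g(T) = 8 - ((T² + T*T) + T) = 8 - ((T² + T²) + T) = 8 - (2*T² + T) = 8 - (T + 2*T²) = 8 + (-T - 2*T²) = 8 - T - 2*T²)
b(M) = -398*M² (b(M) = (8 - 1*14 - 2*14²)*M² = (8 - 14 - 2*196)*M² = (8 - 14 - 392)*M² = -398*M²)
(266 - 298)² - b((13 + C(1))²) = (266 - 298)² - (-398)*((13 + 2)²)² = (-32)² - (-398)*(15²)² = 1024 - (-398)*225² = 1024 - (-398)*50625 = 1024 - 1*(-20148750) = 1024 + 20148750 = 20149774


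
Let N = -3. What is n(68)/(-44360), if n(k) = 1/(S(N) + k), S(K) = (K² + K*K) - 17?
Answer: -1/3060840 ≈ -3.2671e-7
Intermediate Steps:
S(K) = -17 + 2*K² (S(K) = (K² + K²) - 17 = 2*K² - 17 = -17 + 2*K²)
n(k) = 1/(1 + k) (n(k) = 1/((-17 + 2*(-3)²) + k) = 1/((-17 + 2*9) + k) = 1/((-17 + 18) + k) = 1/(1 + k))
n(68)/(-44360) = 1/((1 + 68)*(-44360)) = -1/44360/69 = (1/69)*(-1/44360) = -1/3060840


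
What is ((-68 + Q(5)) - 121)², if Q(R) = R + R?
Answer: 32041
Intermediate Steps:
Q(R) = 2*R
((-68 + Q(5)) - 121)² = ((-68 + 2*5) - 121)² = ((-68 + 10) - 121)² = (-58 - 121)² = (-179)² = 32041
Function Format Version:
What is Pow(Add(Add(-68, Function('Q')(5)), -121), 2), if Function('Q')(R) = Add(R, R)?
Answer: 32041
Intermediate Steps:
Function('Q')(R) = Mul(2, R)
Pow(Add(Add(-68, Function('Q')(5)), -121), 2) = Pow(Add(Add(-68, Mul(2, 5)), -121), 2) = Pow(Add(Add(-68, 10), -121), 2) = Pow(Add(-58, -121), 2) = Pow(-179, 2) = 32041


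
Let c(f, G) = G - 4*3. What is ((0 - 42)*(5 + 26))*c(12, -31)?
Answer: 55986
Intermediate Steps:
c(f, G) = -12 + G (c(f, G) = G - 12 = -12 + G)
((0 - 42)*(5 + 26))*c(12, -31) = ((0 - 42)*(5 + 26))*(-12 - 31) = -42*31*(-43) = -1302*(-43) = 55986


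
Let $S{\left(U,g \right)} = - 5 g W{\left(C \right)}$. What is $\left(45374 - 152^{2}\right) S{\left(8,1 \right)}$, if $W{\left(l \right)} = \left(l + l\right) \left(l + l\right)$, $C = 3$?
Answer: $-4008600$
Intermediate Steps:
$W{\left(l \right)} = 4 l^{2}$ ($W{\left(l \right)} = 2 l 2 l = 4 l^{2}$)
$S{\left(U,g \right)} = - 180 g$ ($S{\left(U,g \right)} = - 5 g 4 \cdot 3^{2} = - 5 g 4 \cdot 9 = - 5 g 36 = - 180 g$)
$\left(45374 - 152^{2}\right) S{\left(8,1 \right)} = \left(45374 - 152^{2}\right) \left(\left(-180\right) 1\right) = \left(45374 - 23104\right) \left(-180\right) = 22270 \left(-180\right) = -4008600$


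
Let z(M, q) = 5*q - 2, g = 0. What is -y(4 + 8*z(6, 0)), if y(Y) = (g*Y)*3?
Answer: 0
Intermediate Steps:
z(M, q) = -2 + 5*q
y(Y) = 0 (y(Y) = (0*Y)*3 = 0*3 = 0)
-y(4 + 8*z(6, 0)) = -1*0 = 0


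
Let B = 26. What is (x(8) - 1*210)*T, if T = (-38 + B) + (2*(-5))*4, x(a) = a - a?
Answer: 10920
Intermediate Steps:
x(a) = 0
T = -52 (T = (-38 + 26) + (2*(-5))*4 = -12 - 10*4 = -12 - 40 = -52)
(x(8) - 1*210)*T = (0 - 1*210)*(-52) = (0 - 210)*(-52) = -210*(-52) = 10920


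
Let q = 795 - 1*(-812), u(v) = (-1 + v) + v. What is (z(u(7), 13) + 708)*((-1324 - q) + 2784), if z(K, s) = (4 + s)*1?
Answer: -106575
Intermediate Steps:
u(v) = -1 + 2*v
q = 1607 (q = 795 + 812 = 1607)
z(K, s) = 4 + s
(z(u(7), 13) + 708)*((-1324 - q) + 2784) = ((4 + 13) + 708)*((-1324 - 1*1607) + 2784) = (17 + 708)*((-1324 - 1607) + 2784) = 725*(-2931 + 2784) = 725*(-147) = -106575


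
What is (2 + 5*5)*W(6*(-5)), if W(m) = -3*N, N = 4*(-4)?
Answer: 1296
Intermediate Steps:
N = -16
W(m) = 48 (W(m) = -3*(-16) = 48)
(2 + 5*5)*W(6*(-5)) = (2 + 5*5)*48 = (2 + 25)*48 = 27*48 = 1296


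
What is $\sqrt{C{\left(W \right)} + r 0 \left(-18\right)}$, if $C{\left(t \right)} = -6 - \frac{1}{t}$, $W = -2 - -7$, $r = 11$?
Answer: $\frac{i \sqrt{155}}{5} \approx 2.49 i$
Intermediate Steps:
$W = 5$ ($W = -2 + 7 = 5$)
$\sqrt{C{\left(W \right)} + r 0 \left(-18\right)} = \sqrt{\left(-6 - \frac{1}{5}\right) + 11 \cdot 0 \left(-18\right)} = \sqrt{\left(-6 - \frac{1}{5}\right) + 0 \left(-18\right)} = \sqrt{\left(-6 - \frac{1}{5}\right) + 0} = \sqrt{- \frac{31}{5} + 0} = \sqrt{- \frac{31}{5}} = \frac{i \sqrt{155}}{5}$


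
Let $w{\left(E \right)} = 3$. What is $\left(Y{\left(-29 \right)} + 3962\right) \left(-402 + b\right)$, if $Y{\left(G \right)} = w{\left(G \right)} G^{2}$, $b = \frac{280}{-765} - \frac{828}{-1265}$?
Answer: $- \frac{4384381394}{1683} \approx -2.6051 \cdot 10^{6}$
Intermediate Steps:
$b = \frac{2428}{8415}$ ($b = 280 \left(- \frac{1}{765}\right) - - \frac{36}{55} = - \frac{56}{153} + \frac{36}{55} = \frac{2428}{8415} \approx 0.28853$)
$Y{\left(G \right)} = 3 G^{2}$
$\left(Y{\left(-29 \right)} + 3962\right) \left(-402 + b\right) = \left(3 \left(-29\right)^{2} + 3962\right) \left(-402 + \frac{2428}{8415}\right) = \left(3 \cdot 841 + 3962\right) \left(- \frac{3380402}{8415}\right) = \left(2523 + 3962\right) \left(- \frac{3380402}{8415}\right) = 6485 \left(- \frac{3380402}{8415}\right) = - \frac{4384381394}{1683}$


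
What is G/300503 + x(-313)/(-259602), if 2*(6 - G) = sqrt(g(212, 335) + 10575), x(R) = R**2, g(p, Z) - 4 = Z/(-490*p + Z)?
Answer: -4205488685/11144454258 - sqrt(126026025411)/2074372209 ≈ -0.37753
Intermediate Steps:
g(p, Z) = 4 + Z/(Z - 490*p) (g(p, Z) = 4 + Z/(-490*p + Z) = 4 + Z/(Z - 490*p))
G = 6 - sqrt(126026025411)/6903 (G = 6 - sqrt(5*(335 - 392*212)/(335 - 490*212) + 10575)/2 = 6 - sqrt(5*(335 - 83104)/(335 - 103880) + 10575)/2 = 6 - sqrt(5*(-82769)/(-103545) + 10575)/2 = 6 - sqrt(5*(-1/103545)*(-82769) + 10575)/2 = 6 - sqrt(82769/20709 + 10575)/2 = 6 - sqrt(126026025411)/6903 ≈ -45.427)
G/300503 + x(-313)/(-259602) = (6 - sqrt(126026025411)/6903)/300503 + (-313)**2/(-259602) = (6 - sqrt(126026025411)/6903)*(1/300503) + 97969*(-1/259602) = (6/300503 - sqrt(126026025411)/2074372209) - 97969/259602 = -4205488685/11144454258 - sqrt(126026025411)/2074372209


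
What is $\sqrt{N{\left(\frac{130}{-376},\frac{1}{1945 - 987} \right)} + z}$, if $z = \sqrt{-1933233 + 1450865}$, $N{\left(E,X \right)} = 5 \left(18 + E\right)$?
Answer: $\frac{\sqrt{779965 + 70688 i \sqrt{7537}}}{94} \approx 19.854 + 17.491 i$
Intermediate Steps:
$N{\left(E,X \right)} = 90 + 5 E$
$z = 8 i \sqrt{7537}$ ($z = \sqrt{-482368} = 8 i \sqrt{7537} \approx 694.53 i$)
$\sqrt{N{\left(\frac{130}{-376},\frac{1}{1945 - 987} \right)} + z} = \sqrt{\left(90 + 5 \frac{130}{-376}\right) + 8 i \sqrt{7537}} = \sqrt{\left(90 + 5 \cdot 130 \left(- \frac{1}{376}\right)\right) + 8 i \sqrt{7537}} = \sqrt{\left(90 + 5 \left(- \frac{65}{188}\right)\right) + 8 i \sqrt{7537}} = \sqrt{\left(90 - \frac{325}{188}\right) + 8 i \sqrt{7537}} = \sqrt{\frac{16595}{188} + 8 i \sqrt{7537}}$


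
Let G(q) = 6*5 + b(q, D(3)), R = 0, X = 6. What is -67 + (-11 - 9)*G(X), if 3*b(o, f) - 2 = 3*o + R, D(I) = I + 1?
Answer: -2401/3 ≈ -800.33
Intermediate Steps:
D(I) = 1 + I
b(o, f) = 2/3 + o (b(o, f) = 2/3 + (3*o + 0)/3 = 2/3 + (3*o)/3 = 2/3 + o)
G(q) = 92/3 + q (G(q) = 6*5 + (2/3 + q) = 30 + (2/3 + q) = 92/3 + q)
-67 + (-11 - 9)*G(X) = -67 + (-11 - 9)*(92/3 + 6) = -67 - 20*110/3 = -67 - 2200/3 = -2401/3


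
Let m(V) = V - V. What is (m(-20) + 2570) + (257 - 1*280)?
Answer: 2547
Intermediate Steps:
m(V) = 0
(m(-20) + 2570) + (257 - 1*280) = (0 + 2570) + (257 - 1*280) = 2570 + (257 - 280) = 2570 - 23 = 2547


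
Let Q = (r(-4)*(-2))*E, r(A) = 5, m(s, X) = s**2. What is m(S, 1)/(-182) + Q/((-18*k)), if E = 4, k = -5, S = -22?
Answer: -2542/819 ≈ -3.1038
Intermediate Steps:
Q = -40 (Q = (5*(-2))*4 = -10*4 = -40)
m(S, 1)/(-182) + Q/((-18*k)) = (-22)**2/(-182) - 40/((-18*(-5))) = 484*(-1/182) - 40/90 = -242/91 - 40*1/90 = -242/91 - 4/9 = -2542/819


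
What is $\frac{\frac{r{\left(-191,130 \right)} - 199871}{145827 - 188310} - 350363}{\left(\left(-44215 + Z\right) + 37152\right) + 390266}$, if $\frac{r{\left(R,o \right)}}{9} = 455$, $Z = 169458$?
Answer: $- \frac{2126325079}{3354099609} \approx -0.63395$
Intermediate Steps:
$r{\left(R,o \right)} = 4095$ ($r{\left(R,o \right)} = 9 \cdot 455 = 4095$)
$\frac{\frac{r{\left(-191,130 \right)} - 199871}{145827 - 188310} - 350363}{\left(\left(-44215 + Z\right) + 37152\right) + 390266} = \frac{\frac{4095 - 199871}{145827 - 188310} - 350363}{\left(\left(-44215 + 169458\right) + 37152\right) + 390266} = \frac{- \frac{195776}{-42483} - 350363}{\left(125243 + 37152\right) + 390266} = \frac{\left(-195776\right) \left(- \frac{1}{42483}\right) - 350363}{162395 + 390266} = \frac{\frac{27968}{6069} - 350363}{552661} = \left(- \frac{2126325079}{6069}\right) \frac{1}{552661} = - \frac{2126325079}{3354099609}$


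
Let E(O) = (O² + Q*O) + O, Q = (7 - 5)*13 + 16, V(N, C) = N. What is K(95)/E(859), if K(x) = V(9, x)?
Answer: 9/774818 ≈ 1.1616e-5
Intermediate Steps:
Q = 42 (Q = 2*13 + 16 = 26 + 16 = 42)
K(x) = 9
E(O) = O² + 43*O (E(O) = (O² + 42*O) + O = O² + 43*O)
K(95)/E(859) = 9/((859*(43 + 859))) = 9/((859*902)) = 9/774818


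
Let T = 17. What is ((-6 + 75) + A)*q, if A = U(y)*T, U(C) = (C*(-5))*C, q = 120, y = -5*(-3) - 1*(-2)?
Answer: -2939520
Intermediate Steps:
y = 17 (y = 15 + 2 = 17)
U(C) = -5*C² (U(C) = (-5*C)*C = -5*C²)
A = -24565 (A = -5*17²*17 = -5*289*17 = -1445*17 = -24565)
((-6 + 75) + A)*q = ((-6 + 75) - 24565)*120 = (69 - 24565)*120 = -24496*120 = -2939520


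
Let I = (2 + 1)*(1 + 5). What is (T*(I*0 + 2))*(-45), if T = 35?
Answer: -3150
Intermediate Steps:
I = 18 (I = 3*6 = 18)
(T*(I*0 + 2))*(-45) = (35*(18*0 + 2))*(-45) = (35*(0 + 2))*(-45) = (35*2)*(-45) = 70*(-45) = -3150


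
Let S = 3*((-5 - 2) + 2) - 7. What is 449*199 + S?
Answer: 89329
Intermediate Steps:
S = -22 (S = 3*(-7 + 2) - 7 = 3*(-5) - 7 = -15 - 7 = -22)
449*199 + S = 449*199 - 22 = 89351 - 22 = 89329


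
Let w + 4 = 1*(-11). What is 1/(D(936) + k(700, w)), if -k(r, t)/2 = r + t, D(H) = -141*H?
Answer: -1/133346 ≈ -7.4993e-6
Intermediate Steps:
w = -15 (w = -4 + 1*(-11) = -4 - 11 = -15)
k(r, t) = -2*r - 2*t (k(r, t) = -2*(r + t) = -2*r - 2*t)
1/(D(936) + k(700, w)) = 1/(-141*936 + (-2*700 - 2*(-15))) = 1/(-131976 + (-1400 + 30)) = 1/(-131976 - 1370) = 1/(-133346) = -1/133346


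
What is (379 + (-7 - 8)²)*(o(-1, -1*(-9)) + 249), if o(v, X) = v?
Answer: 149792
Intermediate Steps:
(379 + (-7 - 8)²)*(o(-1, -1*(-9)) + 249) = (379 + (-7 - 8)²)*(-1 + 249) = (379 + (-15)²)*248 = (379 + 225)*248 = 604*248 = 149792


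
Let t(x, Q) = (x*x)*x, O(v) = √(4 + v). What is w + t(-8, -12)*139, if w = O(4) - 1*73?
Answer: -71241 + 2*√2 ≈ -71238.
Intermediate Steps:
t(x, Q) = x³ (t(x, Q) = x²*x = x³)
w = -73 + 2*√2 (w = √(4 + 4) - 1*73 = √8 - 73 = 2*√2 - 73 = -73 + 2*√2 ≈ -70.172)
w + t(-8, -12)*139 = (-73 + 2*√2) + (-8)³*139 = (-73 + 2*√2) - 512*139 = (-73 + 2*√2) - 71168 = -71241 + 2*√2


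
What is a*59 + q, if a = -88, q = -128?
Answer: -5320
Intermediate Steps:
a*59 + q = -88*59 - 128 = -5192 - 128 = -5320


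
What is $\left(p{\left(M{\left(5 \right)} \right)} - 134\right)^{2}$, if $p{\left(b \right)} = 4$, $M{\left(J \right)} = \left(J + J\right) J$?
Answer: $16900$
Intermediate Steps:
$M{\left(J \right)} = 2 J^{2}$ ($M{\left(J \right)} = 2 J J = 2 J^{2}$)
$\left(p{\left(M{\left(5 \right)} \right)} - 134\right)^{2} = \left(4 - 134\right)^{2} = \left(-130\right)^{2} = 16900$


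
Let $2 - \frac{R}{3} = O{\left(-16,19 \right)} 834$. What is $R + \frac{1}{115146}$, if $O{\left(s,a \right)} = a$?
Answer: $- \frac{5473119671}{115146} \approx -47532.0$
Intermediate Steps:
$R = -47532$ ($R = 6 - 3 \cdot 19 \cdot 834 = 6 - 47538 = -47532$)
$R + \frac{1}{115146} = -47532 + \frac{1}{115146} = - \frac{5473119671}{115146}$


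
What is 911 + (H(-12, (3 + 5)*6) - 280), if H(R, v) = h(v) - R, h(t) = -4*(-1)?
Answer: 647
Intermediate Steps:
h(t) = 4
H(R, v) = 4 - R
911 + (H(-12, (3 + 5)*6) - 280) = 911 + ((4 - 1*(-12)) - 280) = 911 + ((4 + 12) - 280) = 911 + (16 - 280) = 911 - 264 = 647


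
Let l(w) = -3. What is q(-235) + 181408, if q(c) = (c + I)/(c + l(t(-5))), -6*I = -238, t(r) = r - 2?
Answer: 64762949/357 ≈ 1.8141e+5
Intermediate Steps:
t(r) = -2 + r
I = 119/3 (I = -⅙*(-238) = 119/3 ≈ 39.667)
q(c) = (119/3 + c)/(-3 + c) (q(c) = (c + 119/3)/(c - 3) = (119/3 + c)/(-3 + c))
q(-235) + 181408 = (119/3 - 235)/(-3 - 235) + 181408 = -586/3/(-238) + 181408 = -1/238*(-586/3) + 181408 = 293/357 + 181408 = 64762949/357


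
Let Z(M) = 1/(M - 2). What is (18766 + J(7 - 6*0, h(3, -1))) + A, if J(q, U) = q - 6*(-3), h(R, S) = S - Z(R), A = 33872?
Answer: 52663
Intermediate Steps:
Z(M) = 1/(-2 + M)
h(R, S) = S - 1/(-2 + R)
J(q, U) = 18 + q (J(q, U) = q + 18 = 18 + q)
(18766 + J(7 - 6*0, h(3, -1))) + A = (18766 + (18 + (7 - 6*0))) + 33872 = (18766 + (18 + (7 + 0))) + 33872 = (18766 + (18 + 7)) + 33872 = (18766 + 25) + 33872 = 18791 + 33872 = 52663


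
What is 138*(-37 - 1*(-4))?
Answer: -4554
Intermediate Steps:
138*(-37 - 1*(-4)) = 138*(-37 + 4) = 138*(-33) = -4554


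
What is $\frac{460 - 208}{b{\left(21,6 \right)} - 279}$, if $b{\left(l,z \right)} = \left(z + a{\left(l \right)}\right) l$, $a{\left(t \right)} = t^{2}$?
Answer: $\frac{7}{253} \approx 0.027668$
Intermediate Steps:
$b{\left(l,z \right)} = l \left(z + l^{2}\right)$ ($b{\left(l,z \right)} = \left(z + l^{2}\right) l = l \left(z + l^{2}\right)$)
$\frac{460 - 208}{b{\left(21,6 \right)} - 279} = \frac{460 - 208}{21 \left(6 + 21^{2}\right) - 279} = \frac{252}{21 \left(6 + 441\right) - 279} = \frac{252}{21 \cdot 447 - 279} = \frac{252}{9387 - 279} = \frac{252}{9108} = 252 \cdot \frac{1}{9108} = \frac{7}{253}$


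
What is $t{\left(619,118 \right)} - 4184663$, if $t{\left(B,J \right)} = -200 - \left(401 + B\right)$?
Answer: $-4185883$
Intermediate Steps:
$t{\left(B,J \right)} = -601 - B$ ($t{\left(B,J \right)} = -200 - \left(401 + B\right) = -601 - B$)
$t{\left(619,118 \right)} - 4184663 = \left(-601 - 619\right) - 4184663 = -1220 - 4184663 = -4185883$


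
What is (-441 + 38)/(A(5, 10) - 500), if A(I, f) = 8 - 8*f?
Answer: 31/44 ≈ 0.70455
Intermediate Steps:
A(I, f) = 8 - 8*f
(-441 + 38)/(A(5, 10) - 500) = (-441 + 38)/((8 - 8*10) - 500) = -403/((8 - 80) - 500) = -403/(-72 - 500) = -403/(-572) = -403*(-1/572) = 31/44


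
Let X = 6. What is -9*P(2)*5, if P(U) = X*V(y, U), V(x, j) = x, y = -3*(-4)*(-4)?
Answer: 12960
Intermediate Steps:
y = -48 (y = 12*(-4) = -48)
P(U) = -288 (P(U) = 6*(-48) = -288)
-9*P(2)*5 = -9*(-288)*5 = 2592*5 = 12960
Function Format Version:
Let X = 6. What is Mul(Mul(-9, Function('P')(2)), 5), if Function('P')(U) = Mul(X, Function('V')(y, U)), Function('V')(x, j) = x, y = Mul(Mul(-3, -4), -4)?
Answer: 12960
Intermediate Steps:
y = -48 (y = Mul(12, -4) = -48)
Function('P')(U) = -288 (Function('P')(U) = Mul(6, -48) = -288)
Mul(Mul(-9, Function('P')(2)), 5) = Mul(Mul(-9, -288), 5) = Mul(2592, 5) = 12960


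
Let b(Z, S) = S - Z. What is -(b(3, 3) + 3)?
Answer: -3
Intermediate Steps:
-(b(3, 3) + 3) = -((3 - 1*3) + 3) = -((3 - 3) + 3) = -(0 + 3) = -1*3 = -3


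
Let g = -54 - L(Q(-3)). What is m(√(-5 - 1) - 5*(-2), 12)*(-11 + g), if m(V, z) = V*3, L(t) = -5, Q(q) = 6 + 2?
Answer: -1800 - 180*I*√6 ≈ -1800.0 - 440.91*I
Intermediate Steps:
Q(q) = 8
m(V, z) = 3*V
g = -49 (g = -54 - 1*(-5) = -54 + 5 = -49)
m(√(-5 - 1) - 5*(-2), 12)*(-11 + g) = (3*(√(-5 - 1) - 5*(-2)))*(-11 - 49) = (3*(√(-6) + 10))*(-60) = (3*(I*√6 + 10))*(-60) = (3*(10 + I*√6))*(-60) = (30 + 3*I*√6)*(-60) = -1800 - 180*I*√6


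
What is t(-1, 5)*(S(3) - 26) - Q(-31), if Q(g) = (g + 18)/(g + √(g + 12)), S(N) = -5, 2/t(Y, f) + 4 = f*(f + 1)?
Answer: -35619/12740 - 13*I*√19/980 ≈ -2.7958 - 0.057822*I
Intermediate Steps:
t(Y, f) = 2/(-4 + f*(1 + f)) (t(Y, f) = 2/(-4 + f*(f + 1)) = 2/(-4 + f*(1 + f)))
Q(g) = (18 + g)/(g + √(12 + g))
t(-1, 5)*(S(3) - 26) - Q(-31) = (2/(-4 + 5 + 5²))*(-5 - 26) - (18 - 31)/(-31 + √(12 - 31)) = (2/(-4 + 5 + 25))*(-31) - (-13)/(-31 + √(-19)) = (2/26)*(-31) - (-13)/(-31 + I*√19) = (2*(1/26))*(-31) - (-13)/(-31 + I*√19) = (1/13)*(-31) + 13/(-31 + I*√19) = -31/13 + 13/(-31 + I*√19)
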